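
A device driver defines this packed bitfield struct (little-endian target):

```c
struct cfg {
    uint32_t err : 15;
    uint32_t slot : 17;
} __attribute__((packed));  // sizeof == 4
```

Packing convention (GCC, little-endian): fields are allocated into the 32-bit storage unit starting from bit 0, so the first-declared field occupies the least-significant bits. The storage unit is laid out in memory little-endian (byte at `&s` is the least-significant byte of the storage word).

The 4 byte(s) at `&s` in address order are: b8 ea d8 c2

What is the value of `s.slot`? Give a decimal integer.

[0]=0xb8 [1]=0xea [2]=0xd8 [3]=0xc2 (little-endian) → word 0xc2d8eab8
err:15 @ bit 0 → (0xc2d8eab8>>0)&0x7fff = 0x6ab8
slot:17 @ bit 15 → (0xc2d8eab8>>15)&0x1ffff = 0x185b1  ←

99761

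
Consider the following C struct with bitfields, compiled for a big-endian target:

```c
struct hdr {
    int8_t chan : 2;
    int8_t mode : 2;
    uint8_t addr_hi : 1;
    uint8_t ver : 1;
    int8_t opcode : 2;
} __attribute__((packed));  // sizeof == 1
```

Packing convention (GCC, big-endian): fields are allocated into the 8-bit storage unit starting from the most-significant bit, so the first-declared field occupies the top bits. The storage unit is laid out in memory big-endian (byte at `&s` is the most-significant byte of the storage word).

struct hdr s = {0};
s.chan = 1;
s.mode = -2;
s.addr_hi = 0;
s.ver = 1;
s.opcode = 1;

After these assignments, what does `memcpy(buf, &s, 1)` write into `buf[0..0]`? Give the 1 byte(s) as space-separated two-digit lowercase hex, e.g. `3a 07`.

chan (2b) val=1 bits=0x1 at bit 6: 0x40
mode (2b) val=-2 bits=0x2 at bit 4: 0x60
addr_hi (1b) val=0 bits=0x0 at bit 3: 0x60
ver (1b) val=1 bits=0x1 at bit 2: 0x64
opcode (2b) val=1 bits=0x1 at bit 0: 0x65
word = 0x65 → big-endian bytes:
  [0]=0x65

65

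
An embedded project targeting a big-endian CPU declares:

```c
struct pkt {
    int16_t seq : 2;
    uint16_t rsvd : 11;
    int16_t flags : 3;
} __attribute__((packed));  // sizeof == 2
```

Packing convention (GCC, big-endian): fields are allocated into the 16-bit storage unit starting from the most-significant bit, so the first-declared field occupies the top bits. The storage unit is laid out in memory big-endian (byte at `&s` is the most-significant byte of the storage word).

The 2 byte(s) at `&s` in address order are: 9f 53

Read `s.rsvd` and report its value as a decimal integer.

1002

[0]=0x9f [1]=0x53 (big-endian) → word 0x9f53
seq:2 @ bit 14 → (0x9f53>>14)&0x3 = 0x2
rsvd:11 @ bit 3 → (0x9f53>>3)&0x7ff = 0x3ea  ←
flags:3 @ bit 0 → (0x9f53>>0)&0x7 = 0x3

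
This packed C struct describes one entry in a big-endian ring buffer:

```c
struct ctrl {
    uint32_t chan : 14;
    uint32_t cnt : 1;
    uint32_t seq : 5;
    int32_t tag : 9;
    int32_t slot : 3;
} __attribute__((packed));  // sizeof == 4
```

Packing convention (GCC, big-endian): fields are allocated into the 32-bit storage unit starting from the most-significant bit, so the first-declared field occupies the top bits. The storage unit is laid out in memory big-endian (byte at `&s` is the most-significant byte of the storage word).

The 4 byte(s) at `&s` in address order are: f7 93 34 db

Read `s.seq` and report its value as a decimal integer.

19

[0]=0xf7 [1]=0x93 [2]=0x34 [3]=0xdb (big-endian) → word 0xf79334db
chan:14 @ bit 18 → (0xf79334db>>18)&0x3fff = 0x3de4
cnt:1 @ bit 17 → (0xf79334db>>17)&0x1 = 0x1
seq:5 @ bit 12 → (0xf79334db>>12)&0x1f = 0x13  ←
tag:9 @ bit 3 → (0xf79334db>>3)&0x1ff = 0x9b
slot:3 @ bit 0 → (0xf79334db>>0)&0x7 = 0x3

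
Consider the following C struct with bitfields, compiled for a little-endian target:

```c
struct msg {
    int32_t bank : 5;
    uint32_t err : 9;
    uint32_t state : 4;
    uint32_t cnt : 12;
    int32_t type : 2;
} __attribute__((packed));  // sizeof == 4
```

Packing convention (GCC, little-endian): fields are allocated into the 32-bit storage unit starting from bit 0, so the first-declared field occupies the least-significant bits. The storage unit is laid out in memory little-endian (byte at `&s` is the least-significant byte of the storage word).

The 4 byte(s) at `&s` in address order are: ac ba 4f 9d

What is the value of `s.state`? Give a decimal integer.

[0]=0xac [1]=0xba [2]=0x4f [3]=0x9d (little-endian) → word 0x9d4fbaac
bank:5 @ bit 0 → (0x9d4fbaac>>0)&0x1f = 0xc
err:9 @ bit 5 → (0x9d4fbaac>>5)&0x1ff = 0x1d5
state:4 @ bit 14 → (0x9d4fbaac>>14)&0xf = 0xe  ←
cnt:12 @ bit 18 → (0x9d4fbaac>>18)&0xfff = 0x753
type:2 @ bit 30 → (0x9d4fbaac>>30)&0x3 = 0x2

14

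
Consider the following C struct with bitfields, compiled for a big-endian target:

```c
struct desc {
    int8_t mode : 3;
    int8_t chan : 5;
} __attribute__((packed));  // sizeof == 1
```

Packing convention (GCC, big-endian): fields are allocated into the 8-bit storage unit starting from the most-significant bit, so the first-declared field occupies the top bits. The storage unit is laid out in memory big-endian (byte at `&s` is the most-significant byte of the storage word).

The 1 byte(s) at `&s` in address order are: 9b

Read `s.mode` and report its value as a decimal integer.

-4

[0]=0x9b (big-endian) → word 0x9b
mode [5+:3] = (word>>5) & 0x7 = 4  ←
chan [0+:5] = (word>>0) & 0x1f = 27
mode signed 3b, MSB=1: 4 - 8 = -4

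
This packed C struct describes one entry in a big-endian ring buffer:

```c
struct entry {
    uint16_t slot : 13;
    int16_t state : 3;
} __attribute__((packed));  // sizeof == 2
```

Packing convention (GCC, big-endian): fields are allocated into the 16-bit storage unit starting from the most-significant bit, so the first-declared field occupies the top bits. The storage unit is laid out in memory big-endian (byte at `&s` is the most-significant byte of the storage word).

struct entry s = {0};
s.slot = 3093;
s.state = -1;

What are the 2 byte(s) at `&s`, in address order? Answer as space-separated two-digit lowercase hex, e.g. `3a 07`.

slot:13 = 3093 → 0xc15 << 3 → word 0x60a8
state:3 = -1 → 0x7 << 0 → word 0x60af
word = 0x60af → big-endian bytes:
  [0]=0x60  [1]=0xaf

60 af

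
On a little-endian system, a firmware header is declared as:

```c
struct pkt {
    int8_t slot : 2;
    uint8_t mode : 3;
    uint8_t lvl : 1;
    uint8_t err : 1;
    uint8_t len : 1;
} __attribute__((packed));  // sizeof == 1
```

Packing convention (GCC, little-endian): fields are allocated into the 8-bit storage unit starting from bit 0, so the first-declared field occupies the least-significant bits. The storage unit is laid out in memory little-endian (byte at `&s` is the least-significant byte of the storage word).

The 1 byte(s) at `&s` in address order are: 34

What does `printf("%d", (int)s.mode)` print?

[0]=0x34 (little-endian) → word 0x34
slot:2 @ bit 0 → (0x34>>0)&0x3 = 0x0
mode:3 @ bit 2 → (0x34>>2)&0x7 = 0x5  ←
lvl:1 @ bit 5 → (0x34>>5)&0x1 = 0x1
err:1 @ bit 6 → (0x34>>6)&0x1 = 0x0
len:1 @ bit 7 → (0x34>>7)&0x1 = 0x0

5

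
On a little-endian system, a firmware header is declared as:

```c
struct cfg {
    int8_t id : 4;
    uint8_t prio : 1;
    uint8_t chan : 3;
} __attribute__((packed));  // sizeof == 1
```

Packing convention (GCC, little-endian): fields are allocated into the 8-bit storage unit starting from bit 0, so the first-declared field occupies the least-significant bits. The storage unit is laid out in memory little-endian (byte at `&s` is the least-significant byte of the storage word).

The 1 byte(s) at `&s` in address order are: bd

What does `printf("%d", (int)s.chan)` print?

[0]=0xbd (little-endian) → word 0xbd
id [0+:4] = (word>>0) & 0xf = 13
prio [4+:1] = (word>>4) & 0x1 = 1
chan [5+:3] = (word>>5) & 0x7 = 5  ←

5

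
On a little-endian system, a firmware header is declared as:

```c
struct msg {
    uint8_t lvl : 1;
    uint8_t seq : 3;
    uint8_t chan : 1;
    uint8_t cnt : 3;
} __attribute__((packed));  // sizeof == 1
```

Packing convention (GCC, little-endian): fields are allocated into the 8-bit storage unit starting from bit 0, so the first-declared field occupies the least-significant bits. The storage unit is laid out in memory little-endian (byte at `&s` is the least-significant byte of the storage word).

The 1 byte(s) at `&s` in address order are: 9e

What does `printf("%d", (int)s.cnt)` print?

[0]=0x9e (little-endian) → word 0x9e
lvl:1 @ bit 0 → (0x9e>>0)&0x1 = 0x0
seq:3 @ bit 1 → (0x9e>>1)&0x7 = 0x7
chan:1 @ bit 4 → (0x9e>>4)&0x1 = 0x1
cnt:3 @ bit 5 → (0x9e>>5)&0x7 = 0x4  ←

4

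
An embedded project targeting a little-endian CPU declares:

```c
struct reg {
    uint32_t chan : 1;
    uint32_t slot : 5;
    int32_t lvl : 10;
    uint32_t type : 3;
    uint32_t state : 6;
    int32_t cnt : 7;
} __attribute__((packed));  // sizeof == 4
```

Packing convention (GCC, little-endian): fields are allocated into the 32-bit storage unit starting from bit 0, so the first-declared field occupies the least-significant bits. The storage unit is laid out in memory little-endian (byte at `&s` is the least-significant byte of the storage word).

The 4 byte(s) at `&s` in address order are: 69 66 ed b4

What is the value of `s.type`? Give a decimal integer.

5

[0]=0x69 [1]=0x66 [2]=0xed [3]=0xb4 (little-endian) → word 0xb4ed6669
chan [0+:1] = (word>>0) & 0x1 = 1
slot [1+:5] = (word>>1) & 0x1f = 20
lvl [6+:10] = (word>>6) & 0x3ff = 409
type [16+:3] = (word>>16) & 0x7 = 5  ←
state [19+:6] = (word>>19) & 0x3f = 29
cnt [25+:7] = (word>>25) & 0x7f = 90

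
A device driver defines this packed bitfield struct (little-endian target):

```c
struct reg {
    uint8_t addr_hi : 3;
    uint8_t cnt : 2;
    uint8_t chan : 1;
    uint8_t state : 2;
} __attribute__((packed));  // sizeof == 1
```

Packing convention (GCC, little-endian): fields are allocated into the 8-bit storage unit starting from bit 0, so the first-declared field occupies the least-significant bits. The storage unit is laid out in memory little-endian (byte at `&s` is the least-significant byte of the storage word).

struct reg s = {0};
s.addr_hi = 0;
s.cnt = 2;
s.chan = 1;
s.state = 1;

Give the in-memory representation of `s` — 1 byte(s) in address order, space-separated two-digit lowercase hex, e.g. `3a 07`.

addr_hi (3b) val=0 bits=0x0 at bit 0: 0x00
cnt (2b) val=2 bits=0x2 at bit 3: 0x10
chan (1b) val=1 bits=0x1 at bit 5: 0x30
state (2b) val=1 bits=0x1 at bit 6: 0x70
word = 0x70 → little-endian bytes:
  [0]=0x70

70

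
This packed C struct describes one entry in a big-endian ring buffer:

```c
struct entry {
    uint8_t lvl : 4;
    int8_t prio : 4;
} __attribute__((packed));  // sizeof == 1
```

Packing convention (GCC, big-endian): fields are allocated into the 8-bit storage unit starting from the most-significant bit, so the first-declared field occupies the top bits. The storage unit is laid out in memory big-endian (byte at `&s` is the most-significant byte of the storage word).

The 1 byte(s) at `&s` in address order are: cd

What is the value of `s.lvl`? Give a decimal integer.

[0]=0xcd (big-endian) → word 0xcd
lvl [4+:4] = (word>>4) & 0xf = 12  ←
prio [0+:4] = (word>>0) & 0xf = 13

12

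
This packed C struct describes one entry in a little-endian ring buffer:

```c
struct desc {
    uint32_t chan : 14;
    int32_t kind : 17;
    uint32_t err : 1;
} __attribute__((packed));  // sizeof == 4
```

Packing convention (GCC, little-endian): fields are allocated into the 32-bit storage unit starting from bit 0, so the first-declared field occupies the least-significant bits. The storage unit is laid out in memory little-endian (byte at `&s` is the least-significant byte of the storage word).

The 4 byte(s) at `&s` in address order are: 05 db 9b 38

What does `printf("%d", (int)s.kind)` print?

57967

[0]=0x05 [1]=0xdb [2]=0x9b [3]=0x38 (little-endian) → word 0x389bdb05
chan [0+:14] = (word>>0) & 0x3fff = 6917
kind [14+:17] = (word>>14) & 0x1ffff = 57967  ←
err [31+:1] = (word>>31) & 0x1 = 0
kind signed 17b, MSB=0: value = 57967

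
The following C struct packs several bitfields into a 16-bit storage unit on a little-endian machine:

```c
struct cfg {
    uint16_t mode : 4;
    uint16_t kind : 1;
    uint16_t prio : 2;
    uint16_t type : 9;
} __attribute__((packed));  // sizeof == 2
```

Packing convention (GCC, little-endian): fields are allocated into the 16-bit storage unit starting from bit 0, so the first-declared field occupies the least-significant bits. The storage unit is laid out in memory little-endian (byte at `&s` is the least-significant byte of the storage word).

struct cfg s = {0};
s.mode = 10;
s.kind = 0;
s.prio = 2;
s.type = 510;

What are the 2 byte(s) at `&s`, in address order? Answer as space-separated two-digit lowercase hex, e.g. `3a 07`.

4a ff

mode:4 = 10 → 0xa << 0 → word 0x000a
kind:1 = 0 → 0x0 << 4 → word 0x000a
prio:2 = 2 → 0x2 << 5 → word 0x004a
type:9 = 510 → 0x1fe << 7 → word 0xff4a
word = 0xff4a → little-endian bytes:
  [0]=0x4a  [1]=0xff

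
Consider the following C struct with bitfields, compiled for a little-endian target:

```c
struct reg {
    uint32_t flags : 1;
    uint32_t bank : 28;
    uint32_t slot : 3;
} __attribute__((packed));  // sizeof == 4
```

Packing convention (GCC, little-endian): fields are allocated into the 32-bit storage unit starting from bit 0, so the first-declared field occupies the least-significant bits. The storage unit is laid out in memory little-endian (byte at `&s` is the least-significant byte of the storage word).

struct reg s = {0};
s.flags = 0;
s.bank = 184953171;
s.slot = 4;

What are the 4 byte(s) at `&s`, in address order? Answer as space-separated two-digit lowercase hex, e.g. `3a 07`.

a6 52 0c 96

[0+:1] flags=0 & 0x1 = 0x0; word=0x00000000
[1+:28] bank=184953171 & 0xfffffff = 0xb062953; word=0x160c52a6
[29+:3] slot=4 & 0x7 = 0x4; word=0x960c52a6
word = 0x960c52a6 → little-endian bytes:
  [0]=0xa6  [1]=0x52  [2]=0x0c  [3]=0x96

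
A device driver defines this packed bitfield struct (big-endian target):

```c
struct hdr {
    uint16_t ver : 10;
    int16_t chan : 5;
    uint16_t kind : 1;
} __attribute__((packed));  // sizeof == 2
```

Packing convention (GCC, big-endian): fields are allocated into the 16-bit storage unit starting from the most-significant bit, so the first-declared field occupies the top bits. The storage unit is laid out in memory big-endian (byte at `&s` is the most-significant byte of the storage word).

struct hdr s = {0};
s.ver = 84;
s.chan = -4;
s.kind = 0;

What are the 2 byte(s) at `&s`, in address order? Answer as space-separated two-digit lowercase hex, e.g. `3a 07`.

ver:10 = 84 → 0x54 << 6 → word 0x1500
chan:5 = -4 → 0x1c << 1 → word 0x1538
kind:1 = 0 → 0x0 << 0 → word 0x1538
word = 0x1538 → big-endian bytes:
  [0]=0x15  [1]=0x38

15 38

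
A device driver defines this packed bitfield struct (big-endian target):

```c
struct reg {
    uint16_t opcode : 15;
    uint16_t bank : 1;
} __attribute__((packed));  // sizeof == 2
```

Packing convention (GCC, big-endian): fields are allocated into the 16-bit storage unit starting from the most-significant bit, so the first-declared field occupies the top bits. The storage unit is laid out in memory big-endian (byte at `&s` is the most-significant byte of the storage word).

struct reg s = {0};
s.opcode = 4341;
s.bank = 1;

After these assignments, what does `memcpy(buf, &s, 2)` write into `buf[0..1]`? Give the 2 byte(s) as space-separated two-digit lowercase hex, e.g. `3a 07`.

[1+:15] opcode=4341 & 0x7fff = 0x10f5; word=0x21ea
[0+:1] bank=1 & 0x1 = 0x1; word=0x21eb
word = 0x21eb → big-endian bytes:
  [0]=0x21  [1]=0xeb

21 eb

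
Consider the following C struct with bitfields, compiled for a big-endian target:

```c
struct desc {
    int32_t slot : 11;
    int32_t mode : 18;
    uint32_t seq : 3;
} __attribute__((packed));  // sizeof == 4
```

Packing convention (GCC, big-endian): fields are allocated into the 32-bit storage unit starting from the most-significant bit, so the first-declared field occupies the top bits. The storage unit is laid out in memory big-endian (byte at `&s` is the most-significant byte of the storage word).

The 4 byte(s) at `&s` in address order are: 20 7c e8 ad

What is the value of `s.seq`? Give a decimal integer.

[0]=0x20 [1]=0x7c [2]=0xe8 [3]=0xad (big-endian) → word 0x207ce8ad
slot [21+:11] = (word>>21) & 0x7ff = 259
mode [3+:18] = (word>>3) & 0x3ffff = 236821
seq [0+:3] = (word>>0) & 0x7 = 5  ←

5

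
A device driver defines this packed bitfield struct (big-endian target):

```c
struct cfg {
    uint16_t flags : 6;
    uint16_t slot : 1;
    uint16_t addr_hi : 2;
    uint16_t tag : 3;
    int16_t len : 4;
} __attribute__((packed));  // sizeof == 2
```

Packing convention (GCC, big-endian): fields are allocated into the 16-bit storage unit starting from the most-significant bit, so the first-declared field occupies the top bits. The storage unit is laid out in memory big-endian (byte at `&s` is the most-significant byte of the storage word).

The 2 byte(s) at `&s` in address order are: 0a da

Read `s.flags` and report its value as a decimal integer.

2

[0]=0x0a [1]=0xda (big-endian) → word 0x0ada
flags [10+:6] = (word>>10) & 0x3f = 2  ←
slot [9+:1] = (word>>9) & 0x1 = 1
addr_hi [7+:2] = (word>>7) & 0x3 = 1
tag [4+:3] = (word>>4) & 0x7 = 5
len [0+:4] = (word>>0) & 0xf = 10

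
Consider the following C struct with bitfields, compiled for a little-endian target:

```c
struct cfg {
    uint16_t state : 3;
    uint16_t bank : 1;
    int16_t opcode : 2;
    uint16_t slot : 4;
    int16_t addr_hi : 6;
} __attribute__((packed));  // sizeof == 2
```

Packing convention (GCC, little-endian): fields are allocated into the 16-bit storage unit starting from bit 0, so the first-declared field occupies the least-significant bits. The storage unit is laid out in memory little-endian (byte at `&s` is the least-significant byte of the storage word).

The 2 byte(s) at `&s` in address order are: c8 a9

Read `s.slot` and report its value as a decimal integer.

[0]=0xc8 [1]=0xa9 (little-endian) → word 0xa9c8
state:3 @ bit 0 → (0xa9c8>>0)&0x7 = 0x0
bank:1 @ bit 3 → (0xa9c8>>3)&0x1 = 0x1
opcode:2 @ bit 4 → (0xa9c8>>4)&0x3 = 0x0
slot:4 @ bit 6 → (0xa9c8>>6)&0xf = 0x7  ←
addr_hi:6 @ bit 10 → (0xa9c8>>10)&0x3f = 0x2a

7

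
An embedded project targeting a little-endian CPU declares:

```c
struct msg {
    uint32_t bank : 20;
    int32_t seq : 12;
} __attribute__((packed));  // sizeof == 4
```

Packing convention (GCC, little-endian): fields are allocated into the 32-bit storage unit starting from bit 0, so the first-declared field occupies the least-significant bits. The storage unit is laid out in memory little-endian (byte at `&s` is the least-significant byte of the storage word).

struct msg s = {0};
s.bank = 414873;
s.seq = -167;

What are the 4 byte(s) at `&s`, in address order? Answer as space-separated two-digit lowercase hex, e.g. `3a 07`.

bank:20 = 414873 → 0x65499 << 0 → word 0x00065499
seq:12 = -167 → 0xf59 << 20 → word 0xf5965499
word = 0xf5965499 → little-endian bytes:
  [0]=0x99  [1]=0x54  [2]=0x96  [3]=0xf5

99 54 96 f5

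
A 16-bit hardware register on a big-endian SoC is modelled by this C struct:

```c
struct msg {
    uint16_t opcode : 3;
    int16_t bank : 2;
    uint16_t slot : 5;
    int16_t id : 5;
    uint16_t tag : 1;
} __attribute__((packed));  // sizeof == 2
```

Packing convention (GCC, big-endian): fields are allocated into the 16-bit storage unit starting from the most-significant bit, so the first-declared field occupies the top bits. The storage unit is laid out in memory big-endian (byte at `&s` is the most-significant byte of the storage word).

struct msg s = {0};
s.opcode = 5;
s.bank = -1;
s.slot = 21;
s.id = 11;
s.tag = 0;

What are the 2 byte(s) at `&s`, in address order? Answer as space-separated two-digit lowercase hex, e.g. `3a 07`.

[13+:3] opcode=5 & 0x7 = 0x5; word=0xa000
[11+:2] bank=-1 & 0x3 = 0x3; word=0xb800
[6+:5] slot=21 & 0x1f = 0x15; word=0xbd40
[1+:5] id=11 & 0x1f = 0xb; word=0xbd56
[0+:1] tag=0 & 0x1 = 0x0; word=0xbd56
word = 0xbd56 → big-endian bytes:
  [0]=0xbd  [1]=0x56

bd 56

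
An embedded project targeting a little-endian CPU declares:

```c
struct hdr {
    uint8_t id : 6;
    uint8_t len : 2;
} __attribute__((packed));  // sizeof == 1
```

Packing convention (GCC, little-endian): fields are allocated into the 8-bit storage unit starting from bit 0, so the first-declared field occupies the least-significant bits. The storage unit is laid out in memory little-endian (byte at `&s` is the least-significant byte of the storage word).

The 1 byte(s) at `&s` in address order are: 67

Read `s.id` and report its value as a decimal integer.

39

[0]=0x67 (little-endian) → word 0x67
id:6 @ bit 0 → (0x67>>0)&0x3f = 0x27  ←
len:2 @ bit 6 → (0x67>>6)&0x3 = 0x1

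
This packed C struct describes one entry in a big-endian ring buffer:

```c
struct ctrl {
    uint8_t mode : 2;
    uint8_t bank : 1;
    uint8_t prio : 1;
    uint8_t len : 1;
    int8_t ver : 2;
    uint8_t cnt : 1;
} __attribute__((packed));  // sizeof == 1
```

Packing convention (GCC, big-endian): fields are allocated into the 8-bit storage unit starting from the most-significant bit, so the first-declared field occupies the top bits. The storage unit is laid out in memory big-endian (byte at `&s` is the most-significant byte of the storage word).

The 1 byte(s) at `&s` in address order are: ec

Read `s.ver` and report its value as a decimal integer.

-2

[0]=0xec (big-endian) → word 0xec
mode [6+:2] = (word>>6) & 0x3 = 3
bank [5+:1] = (word>>5) & 0x1 = 1
prio [4+:1] = (word>>4) & 0x1 = 0
len [3+:1] = (word>>3) & 0x1 = 1
ver [1+:2] = (word>>1) & 0x3 = 2  ←
cnt [0+:1] = (word>>0) & 0x1 = 0
ver signed 2b, MSB=1: 2 - 4 = -2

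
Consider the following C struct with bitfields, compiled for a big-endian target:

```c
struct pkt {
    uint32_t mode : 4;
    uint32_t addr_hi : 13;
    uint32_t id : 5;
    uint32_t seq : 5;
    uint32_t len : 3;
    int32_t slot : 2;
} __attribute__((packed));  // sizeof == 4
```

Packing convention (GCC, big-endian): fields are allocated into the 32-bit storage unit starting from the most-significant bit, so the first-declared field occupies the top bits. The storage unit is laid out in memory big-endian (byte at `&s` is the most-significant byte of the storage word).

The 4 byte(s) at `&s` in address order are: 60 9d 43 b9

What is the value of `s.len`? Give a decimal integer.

6

[0]=0x60 [1]=0x9d [2]=0x43 [3]=0xb9 (big-endian) → word 0x609d43b9
mode:4 @ bit 28 → (0x609d43b9>>28)&0xf = 0x6
addr_hi:13 @ bit 15 → (0x609d43b9>>15)&0x1fff = 0x13a
id:5 @ bit 10 → (0x609d43b9>>10)&0x1f = 0x10
seq:5 @ bit 5 → (0x609d43b9>>5)&0x1f = 0x1d
len:3 @ bit 2 → (0x609d43b9>>2)&0x7 = 0x6  ←
slot:2 @ bit 0 → (0x609d43b9>>0)&0x3 = 0x1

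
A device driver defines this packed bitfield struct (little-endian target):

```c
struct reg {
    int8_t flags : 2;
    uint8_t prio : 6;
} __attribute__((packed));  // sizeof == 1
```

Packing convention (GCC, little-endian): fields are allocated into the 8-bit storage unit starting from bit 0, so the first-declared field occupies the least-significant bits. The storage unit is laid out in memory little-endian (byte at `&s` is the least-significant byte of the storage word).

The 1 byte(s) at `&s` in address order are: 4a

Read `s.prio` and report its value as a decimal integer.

[0]=0x4a (little-endian) → word 0x4a
flags:2 @ bit 0 → (0x4a>>0)&0x3 = 0x2
prio:6 @ bit 2 → (0x4a>>2)&0x3f = 0x12  ←

18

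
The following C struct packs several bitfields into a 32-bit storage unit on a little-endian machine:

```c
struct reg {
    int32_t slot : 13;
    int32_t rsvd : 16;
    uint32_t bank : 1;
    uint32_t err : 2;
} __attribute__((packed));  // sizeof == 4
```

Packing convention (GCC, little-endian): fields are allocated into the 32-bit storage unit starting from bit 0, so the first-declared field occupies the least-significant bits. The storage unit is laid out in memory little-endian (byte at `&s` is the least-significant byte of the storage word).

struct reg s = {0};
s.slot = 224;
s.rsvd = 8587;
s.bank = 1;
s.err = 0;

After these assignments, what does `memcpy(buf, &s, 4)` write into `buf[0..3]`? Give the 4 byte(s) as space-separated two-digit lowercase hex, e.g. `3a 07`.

e0 60 31 24

[0+:13] slot=224 & 0x1fff = 0xe0; word=0x000000e0
[13+:16] rsvd=8587 & 0xffff = 0x218b; word=0x043160e0
[29+:1] bank=1 & 0x1 = 0x1; word=0x243160e0
[30+:2] err=0 & 0x3 = 0x0; word=0x243160e0
word = 0x243160e0 → little-endian bytes:
  [0]=0xe0  [1]=0x60  [2]=0x31  [3]=0x24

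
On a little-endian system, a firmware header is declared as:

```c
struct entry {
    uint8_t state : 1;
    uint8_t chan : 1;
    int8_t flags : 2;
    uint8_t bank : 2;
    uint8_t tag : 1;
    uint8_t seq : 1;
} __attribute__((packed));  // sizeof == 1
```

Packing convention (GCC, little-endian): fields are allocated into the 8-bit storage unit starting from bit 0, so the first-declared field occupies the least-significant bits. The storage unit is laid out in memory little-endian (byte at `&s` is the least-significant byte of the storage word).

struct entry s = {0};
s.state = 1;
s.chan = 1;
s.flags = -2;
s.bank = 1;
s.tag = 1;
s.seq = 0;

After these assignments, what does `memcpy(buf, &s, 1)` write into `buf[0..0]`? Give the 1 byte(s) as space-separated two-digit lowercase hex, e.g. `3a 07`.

5b

state:1 = 1 → 0x1 << 0 → word 0x01
chan:1 = 1 → 0x1 << 1 → word 0x03
flags:2 = -2 → 0x2 << 2 → word 0x0b
bank:2 = 1 → 0x1 << 4 → word 0x1b
tag:1 = 1 → 0x1 << 6 → word 0x5b
seq:1 = 0 → 0x0 << 7 → word 0x5b
word = 0x5b → little-endian bytes:
  [0]=0x5b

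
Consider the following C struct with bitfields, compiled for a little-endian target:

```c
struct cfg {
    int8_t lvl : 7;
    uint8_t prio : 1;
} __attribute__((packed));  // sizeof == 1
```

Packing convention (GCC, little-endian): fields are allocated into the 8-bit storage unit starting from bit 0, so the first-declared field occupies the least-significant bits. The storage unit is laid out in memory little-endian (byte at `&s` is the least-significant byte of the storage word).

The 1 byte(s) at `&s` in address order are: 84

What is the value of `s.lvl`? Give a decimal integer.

4

[0]=0x84 (little-endian) → word 0x84
lvl [0+:7] = (word>>0) & 0x7f = 4  ←
prio [7+:1] = (word>>7) & 0x1 = 1
lvl signed 7b, MSB=0: value = 4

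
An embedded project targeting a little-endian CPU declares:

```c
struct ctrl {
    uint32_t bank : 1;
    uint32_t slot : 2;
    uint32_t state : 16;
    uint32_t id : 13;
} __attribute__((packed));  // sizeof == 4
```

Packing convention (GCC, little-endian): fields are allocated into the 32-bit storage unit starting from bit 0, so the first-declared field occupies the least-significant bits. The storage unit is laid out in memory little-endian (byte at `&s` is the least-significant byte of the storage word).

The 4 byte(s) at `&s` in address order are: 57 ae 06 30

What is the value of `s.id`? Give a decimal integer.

1536

[0]=0x57 [1]=0xae [2]=0x06 [3]=0x30 (little-endian) → word 0x3006ae57
bank [0+:1] = (word>>0) & 0x1 = 1
slot [1+:2] = (word>>1) & 0x3 = 3
state [3+:16] = (word>>3) & 0xffff = 54730
id [19+:13] = (word>>19) & 0x1fff = 1536  ←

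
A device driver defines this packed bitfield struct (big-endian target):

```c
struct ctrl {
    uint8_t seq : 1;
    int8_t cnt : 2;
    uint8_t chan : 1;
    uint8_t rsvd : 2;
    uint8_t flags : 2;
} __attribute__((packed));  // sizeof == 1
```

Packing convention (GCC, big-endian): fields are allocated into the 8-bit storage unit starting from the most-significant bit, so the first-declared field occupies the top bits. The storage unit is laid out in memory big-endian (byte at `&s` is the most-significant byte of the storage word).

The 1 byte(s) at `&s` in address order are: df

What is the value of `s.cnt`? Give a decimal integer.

[0]=0xdf (big-endian) → word 0xdf
seq [7+:1] = (word>>7) & 0x1 = 1
cnt [5+:2] = (word>>5) & 0x3 = 2  ←
chan [4+:1] = (word>>4) & 0x1 = 1
rsvd [2+:2] = (word>>2) & 0x3 = 3
flags [0+:2] = (word>>0) & 0x3 = 3
cnt signed 2b, MSB=1: 2 - 4 = -2

-2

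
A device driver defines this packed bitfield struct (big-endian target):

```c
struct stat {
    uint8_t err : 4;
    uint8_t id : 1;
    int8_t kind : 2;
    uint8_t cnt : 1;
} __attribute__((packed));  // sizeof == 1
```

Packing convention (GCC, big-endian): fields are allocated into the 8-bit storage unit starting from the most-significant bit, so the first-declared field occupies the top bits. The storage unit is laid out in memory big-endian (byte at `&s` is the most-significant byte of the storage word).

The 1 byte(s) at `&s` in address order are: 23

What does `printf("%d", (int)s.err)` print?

[0]=0x23 (big-endian) → word 0x23
err [4+:4] = (word>>4) & 0xf = 2  ←
id [3+:1] = (word>>3) & 0x1 = 0
kind [1+:2] = (word>>1) & 0x3 = 1
cnt [0+:1] = (word>>0) & 0x1 = 1

2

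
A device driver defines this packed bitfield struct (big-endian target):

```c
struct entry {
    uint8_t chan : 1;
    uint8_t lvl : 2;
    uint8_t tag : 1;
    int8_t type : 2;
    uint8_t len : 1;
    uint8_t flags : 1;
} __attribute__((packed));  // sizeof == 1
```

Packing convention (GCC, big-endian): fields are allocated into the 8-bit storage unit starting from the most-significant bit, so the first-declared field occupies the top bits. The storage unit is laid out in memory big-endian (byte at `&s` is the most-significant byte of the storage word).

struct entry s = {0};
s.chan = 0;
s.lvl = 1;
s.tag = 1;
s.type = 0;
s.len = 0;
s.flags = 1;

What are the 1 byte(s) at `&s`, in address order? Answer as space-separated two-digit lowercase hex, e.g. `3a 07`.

31

[7+:1] chan=0 & 0x1 = 0x0; word=0x00
[5+:2] lvl=1 & 0x3 = 0x1; word=0x20
[4+:1] tag=1 & 0x1 = 0x1; word=0x30
[2+:2] type=0 & 0x3 = 0x0; word=0x30
[1+:1] len=0 & 0x1 = 0x0; word=0x30
[0+:1] flags=1 & 0x1 = 0x1; word=0x31
word = 0x31 → big-endian bytes:
  [0]=0x31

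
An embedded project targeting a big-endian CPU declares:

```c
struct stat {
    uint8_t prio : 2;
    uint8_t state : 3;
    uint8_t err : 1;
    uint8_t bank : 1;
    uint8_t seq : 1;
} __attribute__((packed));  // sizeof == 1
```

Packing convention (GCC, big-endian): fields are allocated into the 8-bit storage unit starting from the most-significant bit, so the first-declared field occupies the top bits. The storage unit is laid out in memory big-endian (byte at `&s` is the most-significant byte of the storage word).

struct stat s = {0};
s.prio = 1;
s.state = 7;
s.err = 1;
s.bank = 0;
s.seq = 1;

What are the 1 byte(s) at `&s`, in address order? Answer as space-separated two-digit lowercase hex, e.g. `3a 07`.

[6+:2] prio=1 & 0x3 = 0x1; word=0x40
[3+:3] state=7 & 0x7 = 0x7; word=0x78
[2+:1] err=1 & 0x1 = 0x1; word=0x7c
[1+:1] bank=0 & 0x1 = 0x0; word=0x7c
[0+:1] seq=1 & 0x1 = 0x1; word=0x7d
word = 0x7d → big-endian bytes:
  [0]=0x7d

7d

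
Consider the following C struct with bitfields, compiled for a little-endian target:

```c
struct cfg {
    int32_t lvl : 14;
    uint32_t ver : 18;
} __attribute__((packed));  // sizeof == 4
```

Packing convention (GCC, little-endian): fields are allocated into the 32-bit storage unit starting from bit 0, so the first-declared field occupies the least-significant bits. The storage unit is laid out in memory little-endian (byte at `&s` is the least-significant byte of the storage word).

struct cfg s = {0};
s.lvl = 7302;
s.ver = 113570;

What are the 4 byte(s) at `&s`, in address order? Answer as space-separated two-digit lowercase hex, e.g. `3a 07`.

lvl (14b) val=7302 bits=0x1c86 at bit 0: 0x00001c86
ver (18b) val=113570 bits=0x1bba2 at bit 14: 0x6ee89c86
word = 0x6ee89c86 → little-endian bytes:
  [0]=0x86  [1]=0x9c  [2]=0xe8  [3]=0x6e

86 9c e8 6e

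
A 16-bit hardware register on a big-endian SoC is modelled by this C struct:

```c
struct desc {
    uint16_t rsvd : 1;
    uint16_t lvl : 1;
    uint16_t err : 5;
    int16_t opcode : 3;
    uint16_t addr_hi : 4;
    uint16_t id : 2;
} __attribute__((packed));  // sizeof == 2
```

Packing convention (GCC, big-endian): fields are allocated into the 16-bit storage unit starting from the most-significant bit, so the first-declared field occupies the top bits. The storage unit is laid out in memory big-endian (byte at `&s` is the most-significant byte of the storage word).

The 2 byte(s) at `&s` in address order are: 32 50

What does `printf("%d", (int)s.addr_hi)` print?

4

[0]=0x32 [1]=0x50 (big-endian) → word 0x3250
rsvd [15+:1] = (word>>15) & 0x1 = 0
lvl [14+:1] = (word>>14) & 0x1 = 0
err [9+:5] = (word>>9) & 0x1f = 25
opcode [6+:3] = (word>>6) & 0x7 = 1
addr_hi [2+:4] = (word>>2) & 0xf = 4  ←
id [0+:2] = (word>>0) & 0x3 = 0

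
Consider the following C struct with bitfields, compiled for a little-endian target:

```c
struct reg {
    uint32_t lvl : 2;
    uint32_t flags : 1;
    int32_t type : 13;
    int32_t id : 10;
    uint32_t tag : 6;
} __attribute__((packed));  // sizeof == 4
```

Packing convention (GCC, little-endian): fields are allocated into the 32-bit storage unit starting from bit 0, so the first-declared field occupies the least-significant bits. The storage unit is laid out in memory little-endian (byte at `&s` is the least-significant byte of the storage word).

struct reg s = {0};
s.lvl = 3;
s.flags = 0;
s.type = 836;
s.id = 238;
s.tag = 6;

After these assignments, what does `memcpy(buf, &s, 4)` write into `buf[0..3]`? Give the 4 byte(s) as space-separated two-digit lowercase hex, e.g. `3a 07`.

lvl (2b) val=3 bits=0x3 at bit 0: 0x00000003
flags (1b) val=0 bits=0x0 at bit 2: 0x00000003
type (13b) val=836 bits=0x344 at bit 3: 0x00001a23
id (10b) val=238 bits=0xee at bit 16: 0x00ee1a23
tag (6b) val=6 bits=0x6 at bit 26: 0x18ee1a23
word = 0x18ee1a23 → little-endian bytes:
  [0]=0x23  [1]=0x1a  [2]=0xee  [3]=0x18

23 1a ee 18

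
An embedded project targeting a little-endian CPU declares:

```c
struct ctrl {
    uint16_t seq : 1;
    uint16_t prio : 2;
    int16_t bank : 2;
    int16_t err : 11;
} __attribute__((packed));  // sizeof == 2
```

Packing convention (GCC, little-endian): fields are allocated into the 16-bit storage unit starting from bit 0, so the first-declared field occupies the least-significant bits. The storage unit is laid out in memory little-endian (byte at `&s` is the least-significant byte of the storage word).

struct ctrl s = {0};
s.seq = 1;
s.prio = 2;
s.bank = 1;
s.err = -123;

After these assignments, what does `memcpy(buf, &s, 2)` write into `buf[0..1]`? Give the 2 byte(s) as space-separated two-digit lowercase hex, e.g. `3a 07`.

ad f0

seq:1 = 1 → 0x1 << 0 → word 0x0001
prio:2 = 2 → 0x2 << 1 → word 0x0005
bank:2 = 1 → 0x1 << 3 → word 0x000d
err:11 = -123 → 0x785 << 5 → word 0xf0ad
word = 0xf0ad → little-endian bytes:
  [0]=0xad  [1]=0xf0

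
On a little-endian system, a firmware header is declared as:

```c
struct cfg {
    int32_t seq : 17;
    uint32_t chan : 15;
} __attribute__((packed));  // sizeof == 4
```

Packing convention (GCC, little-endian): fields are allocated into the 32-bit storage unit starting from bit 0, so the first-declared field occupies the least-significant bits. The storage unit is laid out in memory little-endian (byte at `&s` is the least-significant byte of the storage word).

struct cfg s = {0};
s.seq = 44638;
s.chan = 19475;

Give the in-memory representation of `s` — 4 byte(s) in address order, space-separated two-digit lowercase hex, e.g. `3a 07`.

5e ae 26 98

seq:17 = 44638 → 0xae5e << 0 → word 0x0000ae5e
chan:15 = 19475 → 0x4c13 << 17 → word 0x9826ae5e
word = 0x9826ae5e → little-endian bytes:
  [0]=0x5e  [1]=0xae  [2]=0x26  [3]=0x98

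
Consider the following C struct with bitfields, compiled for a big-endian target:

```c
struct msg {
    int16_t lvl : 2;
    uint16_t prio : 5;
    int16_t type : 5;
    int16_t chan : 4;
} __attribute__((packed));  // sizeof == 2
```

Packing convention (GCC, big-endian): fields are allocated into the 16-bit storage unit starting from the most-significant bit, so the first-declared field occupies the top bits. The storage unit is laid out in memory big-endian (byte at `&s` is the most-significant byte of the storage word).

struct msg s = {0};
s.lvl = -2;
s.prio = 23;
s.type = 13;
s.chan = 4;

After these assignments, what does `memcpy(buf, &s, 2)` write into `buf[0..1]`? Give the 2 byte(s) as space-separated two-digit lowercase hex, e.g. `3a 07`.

[14+:2] lvl=-2 & 0x3 = 0x2; word=0x8000
[9+:5] prio=23 & 0x1f = 0x17; word=0xae00
[4+:5] type=13 & 0x1f = 0xd; word=0xaed0
[0+:4] chan=4 & 0xf = 0x4; word=0xaed4
word = 0xaed4 → big-endian bytes:
  [0]=0xae  [1]=0xd4

ae d4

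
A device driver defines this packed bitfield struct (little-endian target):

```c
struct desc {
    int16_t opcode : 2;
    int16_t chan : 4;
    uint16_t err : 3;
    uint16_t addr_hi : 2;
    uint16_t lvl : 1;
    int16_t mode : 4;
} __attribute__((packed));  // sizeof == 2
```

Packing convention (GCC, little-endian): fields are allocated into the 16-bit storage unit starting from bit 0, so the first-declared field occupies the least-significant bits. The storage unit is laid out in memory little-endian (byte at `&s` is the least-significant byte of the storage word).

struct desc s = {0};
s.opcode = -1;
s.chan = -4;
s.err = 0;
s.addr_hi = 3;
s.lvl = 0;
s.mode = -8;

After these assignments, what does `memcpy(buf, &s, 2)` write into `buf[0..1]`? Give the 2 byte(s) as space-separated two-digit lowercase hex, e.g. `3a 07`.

[0+:2] opcode=-1 & 0x3 = 0x3; word=0x0003
[2+:4] chan=-4 & 0xf = 0xc; word=0x0033
[6+:3] err=0 & 0x7 = 0x0; word=0x0033
[9+:2] addr_hi=3 & 0x3 = 0x3; word=0x0633
[11+:1] lvl=0 & 0x1 = 0x0; word=0x0633
[12+:4] mode=-8 & 0xf = 0x8; word=0x8633
word = 0x8633 → little-endian bytes:
  [0]=0x33  [1]=0x86

33 86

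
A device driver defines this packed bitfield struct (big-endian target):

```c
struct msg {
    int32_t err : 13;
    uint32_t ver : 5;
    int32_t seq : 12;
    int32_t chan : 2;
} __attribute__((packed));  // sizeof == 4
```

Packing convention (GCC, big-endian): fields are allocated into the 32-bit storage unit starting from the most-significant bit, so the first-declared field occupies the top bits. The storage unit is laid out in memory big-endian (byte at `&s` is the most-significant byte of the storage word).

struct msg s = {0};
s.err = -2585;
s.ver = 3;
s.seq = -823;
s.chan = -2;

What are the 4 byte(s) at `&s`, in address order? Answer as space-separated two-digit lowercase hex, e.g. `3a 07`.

af 38 f3 26

[19+:13] err=-2585 & 0x1fff = 0x15e7; word=0xaf380000
[14+:5] ver=3 & 0x1f = 0x3; word=0xaf38c000
[2+:12] seq=-823 & 0xfff = 0xcc9; word=0xaf38f324
[0+:2] chan=-2 & 0x3 = 0x2; word=0xaf38f326
word = 0xaf38f326 → big-endian bytes:
  [0]=0xaf  [1]=0x38  [2]=0xf3  [3]=0x26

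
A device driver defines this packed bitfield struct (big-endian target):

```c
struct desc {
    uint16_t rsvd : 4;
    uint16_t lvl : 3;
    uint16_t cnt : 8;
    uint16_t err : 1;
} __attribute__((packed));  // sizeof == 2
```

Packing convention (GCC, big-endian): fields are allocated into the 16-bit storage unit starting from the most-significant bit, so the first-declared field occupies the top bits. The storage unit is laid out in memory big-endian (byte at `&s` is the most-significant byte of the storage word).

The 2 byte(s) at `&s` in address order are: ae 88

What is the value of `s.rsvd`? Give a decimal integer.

[0]=0xae [1]=0x88 (big-endian) → word 0xae88
rsvd [12+:4] = (word>>12) & 0xf = 10  ←
lvl [9+:3] = (word>>9) & 0x7 = 7
cnt [1+:8] = (word>>1) & 0xff = 68
err [0+:1] = (word>>0) & 0x1 = 0

10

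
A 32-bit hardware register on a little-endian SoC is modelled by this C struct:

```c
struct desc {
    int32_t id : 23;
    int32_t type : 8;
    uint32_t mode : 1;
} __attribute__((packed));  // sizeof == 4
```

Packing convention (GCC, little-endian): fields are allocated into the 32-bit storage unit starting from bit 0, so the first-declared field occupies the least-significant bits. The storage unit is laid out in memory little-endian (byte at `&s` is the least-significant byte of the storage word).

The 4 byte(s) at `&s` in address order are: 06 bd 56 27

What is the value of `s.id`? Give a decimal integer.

-2704122

[0]=0x06 [1]=0xbd [2]=0x56 [3]=0x27 (little-endian) → word 0x2756bd06
id [0+:23] = (word>>0) & 0x7fffff = 5684486  ←
type [23+:8] = (word>>23) & 0xff = 78
mode [31+:1] = (word>>31) & 0x1 = 0
id signed 23b, MSB=1: 5684486 - 8388608 = -2704122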